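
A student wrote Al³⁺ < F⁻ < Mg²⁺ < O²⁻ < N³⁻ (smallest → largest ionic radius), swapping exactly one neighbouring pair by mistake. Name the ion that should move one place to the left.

Compare adjacent ions: Mg²⁺ and F⁻ share 10 electrons; the higher nuclear charge on Mg (Z=12) contracts it more, so Mg²⁺ < F⁻ — yet in this increasing list F⁻ sits before Mg²⁺. Nothing else is reversed, so Mg²⁺ should move one place to the left.

Mg²⁺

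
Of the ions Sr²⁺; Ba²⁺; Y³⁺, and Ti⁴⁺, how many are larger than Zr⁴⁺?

3

Electron counts and nuclear charges: Ti⁴⁺ has 18 e⁻ (Z=22), Zr⁴⁺ has 36 e⁻ (Z=40), Y³⁺ has 36 e⁻ (Z=39), Sr²⁺ has 36 e⁻ (Z=38), Ba²⁺ has 54 e⁻ (Z=56). Ti⁴⁺ < Zr⁴⁺ (same group, period 4 vs 5); Zr⁴⁺ < Y³⁺ (both 36 e⁻, Z=40>39); Y³⁺ < Sr²⁺ (both 36 e⁻, Z=39>38); Sr²⁺ < Ba²⁺ (same group, period 5 vs 6).
Relative to Zr⁴⁺, the ions that are larger are Y³⁺, Sr²⁺, Ba²⁺. Count: 3.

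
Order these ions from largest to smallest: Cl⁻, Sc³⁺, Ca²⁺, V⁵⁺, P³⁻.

All of these have 18 electrons (isoelectronic). With the same electron cloud, the ion with the most protons pulls it in tightest. Nuclear charges: V⁵⁺ (Z=23), Sc³⁺ (Z=21), Ca²⁺ (Z=20), Cl⁻ (Z=17), P³⁻ (Z=15). Highest Z is smallest.

P³⁻ > Cl⁻ > Ca²⁺ > Sc³⁺ > V⁵⁺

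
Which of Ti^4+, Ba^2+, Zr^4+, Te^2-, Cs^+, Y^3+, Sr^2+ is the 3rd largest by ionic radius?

Tabulating Z and e⁻: Ti^4+ (Z=22, 18 e⁻), Zr^4+ (Z=40, 36 e⁻), Y^3+ (Z=39, 36 e⁻), Sr^2+ (Z=38, 36 e⁻), Ba^2+ (Z=56, 54 e⁻), Cs^+ (Z=55, 54 e⁻), Te^2- (Z=52, 54 e⁻). Ti^4+ < Zr^4+ (same group, period 4 vs 5); Zr^4+ < Y^3+ (both 36 e⁻, Z=40>39); Y^3+ < Sr^2+ (isoelectronic, higher Z=39 is smaller); Sr^2+ < Ba^2+ (same group, period 5 vs 6); Ba^2+ < Cs^+ (both 54 e⁻, Z=56>55); Cs^+ < Te^2- (isoelectronic, higher Z=55 is smaller).
Full ascending order: Ti^4+ < Zr^4+ < Y^3+ < Sr^2+ < Ba^2+ < Cs^+ < Te^2-. Counting from the largest, position 3 is Ba^2+.

Ba^2+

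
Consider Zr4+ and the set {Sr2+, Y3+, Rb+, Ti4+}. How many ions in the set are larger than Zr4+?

3

Tabulating Z and e⁻: Ti4+: 18 e⁻, Z=22, Zr4+: 36 e⁻, Z=40, Y3+: 36 e⁻, Z=39, Sr2+: 36 e⁻, Z=38, Rb+: 36 e⁻, Z=37. Ti4+ < Zr4+ (same group, period 4 vs 5); Zr4+ < Y3+ (both 36 e⁻, Z=40>39); Y3+ < Sr2+ (both 36 e⁻, Z=39>38); Sr2+ < Rb+ (isoelectronic, higher Z=38 is smaller).
Ordering all of them (including Zr4+) by radius gives Ti4+ < Zr4+ < Y3+ < Sr2+ < Rb+. So 3 are larger.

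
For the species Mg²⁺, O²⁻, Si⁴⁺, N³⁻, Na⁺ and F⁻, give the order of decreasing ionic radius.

N³⁻ > O²⁻ > F⁻ > Na⁺ > Mg²⁺ > Si⁴⁺

These species are isoelectronic with 10 electrons. The only difference is the number of protons: Si⁴⁺ (Z=14), Mg²⁺ (Z=12), Na⁺ (Z=11), F⁻ (Z=9), O²⁻ (Z=8), N³⁻ (Z=7). The strongest nuclear pull (Si⁴⁺) gives the smallest ion.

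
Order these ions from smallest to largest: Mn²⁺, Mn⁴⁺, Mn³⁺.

Mn⁴⁺ < Mn³⁺ < Mn²⁺

Same element, different charge: the more highly charged cation has fewer electrons and a greater effective nuclear charge per electron, making Mn⁴⁺ the smallest.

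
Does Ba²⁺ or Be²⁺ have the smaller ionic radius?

These ions sit in one column with identical charge. Each step down the periodic table adds a principal shell, increasing the radius.

Be²⁺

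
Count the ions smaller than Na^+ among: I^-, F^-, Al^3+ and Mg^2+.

2

First list Z and electron count for each: Al^3+ has 10 e⁻ (Z=13), Mg^2+ has 10 e⁻ (Z=12), Na^+ has 10 e⁻ (Z=11), F^- has 10 e⁻ (Z=9), I^- has 54 e⁻ (Z=53). Al^3+ < Mg^2+ (isoelectronic, higher Z=13 is smaller); Mg^2+ < Na^+ (isoelectronic, higher Z=12 is smaller); Na^+ < F^- (isoelectronic, higher Z=11 is smaller); F^- < I^- (same group, period 2 vs 5).
Overall: Al^3+ < Mg^2+ < Na^+ < F^- < I^-. Na^+ has 2 below it and 2 above. That's 2.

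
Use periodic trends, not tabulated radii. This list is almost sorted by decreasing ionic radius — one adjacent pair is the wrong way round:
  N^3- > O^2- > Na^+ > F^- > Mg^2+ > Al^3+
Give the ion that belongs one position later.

Na^+

Check each adjacent pair. Na^+ and F^- are reversed: Na^+ and F^- share 10 electrons; the higher nuclear charge on Na (Z=11) contracts it more, so Na^+ < F^-. No other neighbouring pair contradicts the periodic trends, so Na^+ is the ion listed too early.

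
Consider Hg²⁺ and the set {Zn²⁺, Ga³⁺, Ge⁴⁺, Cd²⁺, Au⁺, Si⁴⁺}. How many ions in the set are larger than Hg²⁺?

1

Work out protons and electrons: Si⁴⁺ (Z=14, 10 e⁻), Ge⁴⁺ (Z=32, 28 e⁻), Ga³⁺ (Z=31, 28 e⁻), Zn²⁺ (Z=30, 28 e⁻), Cd²⁺ (Z=48, 46 e⁻), Hg²⁺ (Z=80, 78 e⁻), Au⁺ (Z=79, 78 e⁻). Si⁴⁺ < Ge⁴⁺ (same group, period 3 vs 4); Ge⁴⁺ < Ga³⁺ (both 28 e⁻, Z=32>31); Ga³⁺ < Zn²⁺ (both 28 e⁻, Z=31>30); Zn²⁺ < Cd²⁺ (same group, 1 shell fewer); Cd²⁺ < Hg²⁺ (same group, 1 shell fewer); Hg²⁺ < Au⁺ (both 78 e⁻, Z=80>79).
Overall: Si⁴⁺ < Ge⁴⁺ < Ga³⁺ < Zn²⁺ < Cd²⁺ < Hg²⁺ < Au⁺. Hg²⁺ has 5 below it and 1 above. Count: 1.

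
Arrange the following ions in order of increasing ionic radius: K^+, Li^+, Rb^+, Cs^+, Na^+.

Same group, same charge. Going down the group adds an extra shell of electrons, so the ion gets larger: Li^+ is highest in the group and smallest.

Li^+ < Na^+ < K^+ < Rb^+ < Cs^+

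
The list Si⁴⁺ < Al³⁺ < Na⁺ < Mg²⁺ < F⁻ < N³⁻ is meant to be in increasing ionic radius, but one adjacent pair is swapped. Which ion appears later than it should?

Scanning neighbour by neighbour, only Na⁺/Mg²⁺ violates a trend: they are isoelectronic (10 e⁻) and Mg has more protons than Na (12 vs 11), making Mg²⁺ smaller. That makes Mg²⁺ the one sitting a position late relative to where it belongs.

Mg²⁺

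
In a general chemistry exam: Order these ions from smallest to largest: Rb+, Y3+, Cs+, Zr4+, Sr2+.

Zr4+ < Y3+ < Sr2+ < Rb+ < Cs+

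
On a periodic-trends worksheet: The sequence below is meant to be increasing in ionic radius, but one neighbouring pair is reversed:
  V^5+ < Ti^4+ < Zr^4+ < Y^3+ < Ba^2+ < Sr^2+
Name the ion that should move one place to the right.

The pair Ba^2+, Sr^2+ is the wrong way round — same group and charge — period 5 sits above period 6, so Sr^2+ is smaller. All other adjacent pairs agree with periodic trends, so Ba^2+ is the misplaced ion.

Ba^2+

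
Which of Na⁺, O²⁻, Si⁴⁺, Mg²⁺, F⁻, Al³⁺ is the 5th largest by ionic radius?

Al³⁺

Isoelectronic series (10 e⁻ each). Size is set by nuclear charge: more protons means a smaller ion. Si⁴⁺ (Z=14), Al³⁺ (Z=13), Mg²⁺ (Z=12), Na⁺ (Z=11), F⁻ (Z=9), O²⁻ (Z=8).
Full ascending order: Si⁴⁺ < Al³⁺ < Mg²⁺ < Na⁺ < F⁻ < O²⁻. Counting from the largest, position 5 is Al³⁺.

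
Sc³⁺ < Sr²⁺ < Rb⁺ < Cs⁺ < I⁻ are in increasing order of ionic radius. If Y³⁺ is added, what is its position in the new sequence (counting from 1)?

Sc³⁺ has 18 e⁻ (Z=21), Y³⁺ has 36 e⁻ (Z=39), Sr²⁺ has 36 e⁻ (Z=38), Rb⁺ has 36 e⁻ (Z=37), Cs⁺ has 54 e⁻ (Z=55), I⁻ has 54 e⁻ (Z=53). Sc³⁺ < Y³⁺ (same group, period 4 vs 5); Y³⁺ < Sr²⁺ (isoelectronic, higher Z=39 is smaller); Sr²⁺ < Rb⁺ (both 36 e⁻, Z=38>37); Rb⁺ < Cs⁺ (same group, 1 shell fewer); Cs⁺ < I⁻ (both 54 e⁻, Z=55>53).
Putting Y³⁺ in gives Sc³⁺ < Y³⁺ < Sr²⁺ < Rb⁺ < Cs⁺ < I⁻; it lands at slot 2.

2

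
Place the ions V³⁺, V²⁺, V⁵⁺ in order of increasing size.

Same element, different charge: the more highly charged cation has fewer electrons and a greater effective nuclear charge per electron, making V⁵⁺ the smallest.

V⁵⁺ < V³⁺ < V²⁺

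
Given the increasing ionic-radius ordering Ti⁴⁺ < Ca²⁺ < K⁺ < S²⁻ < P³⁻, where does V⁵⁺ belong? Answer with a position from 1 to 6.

1

All of these have 18 electrons (isoelectronic). With the same electron cloud, the ion with the most protons pulls it in tightest. Nuclear charges: V⁵⁺ (Z=23), Ti⁴⁺ (Z=22), Ca²⁺ (Z=20), K⁺ (Z=19), S²⁻ (Z=16), P³⁻ (Z=15). Highest Z is smallest.
The complete sequence is V⁵⁺ < Ti⁴⁺ < Ca²⁺ < K⁺ < S²⁻ < P³⁻. V⁵⁺ sits at position 1.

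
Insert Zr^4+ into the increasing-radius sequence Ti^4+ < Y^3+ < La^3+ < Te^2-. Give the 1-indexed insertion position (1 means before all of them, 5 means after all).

2

Electron counts and nuclear charges: Ti^4+ (Z=22, 18 e⁻), Zr^4+ (Z=40, 36 e⁻), Y^3+ (Z=39, 36 e⁻), La^3+ (Z=57, 54 e⁻), Te^2- (Z=52, 54 e⁻). Ti^4+ < Zr^4+ (same group, 1 shell fewer); Zr^4+ < Y^3+ (both 36 e⁻, Z=40>39); Y^3+ < La^3+ (same group, 1 shell fewer); La^3+ < Te^2- (both 54 e⁻, Z=57>52).
The complete sequence is Ti^4+ < Zr^4+ < Y^3+ < La^3+ < Te^2-. Zr^4+ sits at position 2.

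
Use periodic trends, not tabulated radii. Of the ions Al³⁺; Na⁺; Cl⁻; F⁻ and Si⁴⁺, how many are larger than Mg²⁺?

Si⁴⁺: 10 e⁻, Z=14, Al³⁺: 10 e⁻, Z=13, Mg²⁺: 10 e⁻, Z=12, Na⁺: 10 e⁻, Z=11, F⁻: 10 e⁻, Z=9, Cl⁻: 18 e⁻, Z=17. Si⁴⁺ < Al³⁺ (both 10 e⁻, Z=14>13); Al³⁺ < Mg²⁺ (both 10 e⁻, Z=13>12); Mg²⁺ < Na⁺ (both 10 e⁻, Z=12>11); Na⁺ < F⁻ (both 10 e⁻, Z=11>9); F⁻ < Cl⁻ (same group, period 2 vs 3).
Ordering all of them (including Mg²⁺) by radius gives Si⁴⁺ < Al³⁺ < Mg²⁺ < Na⁺ < F⁻ < Cl⁻. So 3 are larger.

3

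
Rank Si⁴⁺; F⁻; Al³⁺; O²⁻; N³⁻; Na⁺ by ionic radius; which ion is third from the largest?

Isoelectronic series (10 e⁻ each). Size is set by nuclear charge: more protons means a smaller ion. Si⁴⁺ (Z=14), Al³⁺ (Z=13), Na⁺ (Z=11), F⁻ (Z=9), O²⁻ (Z=8), N³⁻ (Z=7).
So the order is Si⁴⁺ < Al³⁺ < Na⁺ < F⁻ < O²⁻ < N³⁻; the 3rd-largest ion is F⁻.

F⁻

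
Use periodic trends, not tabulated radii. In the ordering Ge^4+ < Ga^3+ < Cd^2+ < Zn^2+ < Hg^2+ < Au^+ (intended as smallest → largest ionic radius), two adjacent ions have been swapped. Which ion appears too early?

Cd^2+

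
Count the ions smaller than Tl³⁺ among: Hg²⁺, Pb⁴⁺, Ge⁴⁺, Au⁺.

2

Tabulating Z and e⁻: Ge⁴⁺ has 28 e⁻ (Z=32), Pb⁴⁺ has 78 e⁻ (Z=82), Tl³⁺ has 78 e⁻ (Z=81), Hg²⁺ has 78 e⁻ (Z=80), Au⁺ has 78 e⁻ (Z=79). Ge⁴⁺ < Pb⁴⁺ (same group, 2 shells fewer); Pb⁴⁺ < Tl³⁺ (both 78 e⁻, Z=82>81); Tl³⁺ < Hg²⁺ (isoelectronic, higher Z=81 is smaller); Hg²⁺ < Au⁺ (both 78 e⁻, Z=80>79).
Relative to Tl³⁺, the ions that are smaller are Ge⁴⁺, Pb⁴⁺. Count: 2.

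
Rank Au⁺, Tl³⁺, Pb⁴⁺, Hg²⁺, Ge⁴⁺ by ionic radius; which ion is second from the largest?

Hg²⁺

Electron counts and nuclear charges: Ge⁴⁺: 28 e⁻, Z=32, Pb⁴⁺: 78 e⁻, Z=82, Tl³⁺: 78 e⁻, Z=81, Hg²⁺: 78 e⁻, Z=80, Au⁺: 78 e⁻, Z=79. Ge⁴⁺ < Pb⁴⁺ (same group, 2 shells fewer); Pb⁴⁺ < Tl³⁺ (isoelectronic, higher Z=82 is smaller); Tl³⁺ < Hg²⁺ (both 78 e⁻, Z=81>80); Hg²⁺ < Au⁺ (both 78 e⁻, Z=80>79).
Ordering: Ge⁴⁺ < Pb⁴⁺ < Tl³⁺ < Hg²⁺ < Au⁺. The second largest is Hg²⁺.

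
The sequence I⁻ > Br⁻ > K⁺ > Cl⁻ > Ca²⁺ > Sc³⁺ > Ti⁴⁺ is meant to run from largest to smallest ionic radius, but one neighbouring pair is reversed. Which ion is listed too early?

K⁺

Compare adjacent ions: K⁺ and Cl⁻ share 18 electrons; the higher nuclear charge on K (Z=19) contracts it more, so K⁺ < Cl⁻ — yet in this decreasing list K⁺ sits before Cl⁻. Nothing else is reversed, so K⁺ should move one place to the right.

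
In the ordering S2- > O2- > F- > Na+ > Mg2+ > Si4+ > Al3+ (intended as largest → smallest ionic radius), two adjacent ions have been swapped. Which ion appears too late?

Al3+

Check each adjacent pair. Si4+ and Al3+ are reversed: Si4+ and Al3+ share 10 electrons; the higher nuclear charge on Si (Z=14) contracts it more, so Si4+ < Al3+. No other neighbouring pair contradicts the periodic trends, so Al3+ is the ion listed too late.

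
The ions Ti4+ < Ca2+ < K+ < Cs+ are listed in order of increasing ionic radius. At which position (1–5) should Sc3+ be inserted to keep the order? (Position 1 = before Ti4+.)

2

Work out protons and electrons: Ti4+ (Z=22, 18 e⁻), Sc3+ (Z=21, 18 e⁻), Ca2+ (Z=20, 18 e⁻), K+ (Z=19, 18 e⁻), Cs+ (Z=55, 54 e⁻). Ti4+ < Sc3+ (both 18 e⁻, Z=22>21); Sc3+ < Ca2+ (isoelectronic, higher Z=21 is smaller); Ca2+ < K+ (isoelectronic, higher Z=20 is smaller); K+ < Cs+ (same group, period 4 vs 6).
Merged order: Ti4+ < Sc3+ < Ca2+ < K+ < Cs+ — Sc3+ is number 2.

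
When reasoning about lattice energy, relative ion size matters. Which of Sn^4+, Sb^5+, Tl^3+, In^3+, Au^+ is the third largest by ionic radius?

Tabulating Z and e⁻: Sb^5+: 46 e⁻, Z=51, Sn^4+: 46 e⁻, Z=50, In^3+: 46 e⁻, Z=49, Tl^3+: 78 e⁻, Z=81, Au^+: 78 e⁻, Z=79. Sb^5+ < Sn^4+ (both 46 e⁻, Z=51>50); Sn^4+ < In^3+ (both 46 e⁻, Z=50>49); In^3+ < Tl^3+ (same group, 1 shell fewer); Tl^3+ < Au^+ (both 78 e⁻, Z=81>79).
Ordering: Sb^5+ < Sn^4+ < In^3+ < Tl^3+ < Au^+. The third largest is In^3+.

In^3+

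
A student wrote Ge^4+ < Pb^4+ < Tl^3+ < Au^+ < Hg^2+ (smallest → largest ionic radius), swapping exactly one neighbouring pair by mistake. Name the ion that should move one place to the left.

Scanning neighbour by neighbour, only Au^+/Hg^2+ violates a trend: both have 78 electrons but Z(Hg)=80 > Z(Au)=79, so Hg^2+ should be the smaller of the two. That makes Hg^2+ the one sitting a position late relative to where it belongs.

Hg^2+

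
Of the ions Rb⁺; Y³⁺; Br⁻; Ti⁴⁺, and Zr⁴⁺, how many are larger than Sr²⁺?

2

Ti⁴⁺ has 18 e⁻ (Z=22), Zr⁴⁺ has 36 e⁻ (Z=40), Y³⁺ has 36 e⁻ (Z=39), Sr²⁺ has 36 e⁻ (Z=38), Rb⁺ has 36 e⁻ (Z=37), Br⁻ has 36 e⁻ (Z=35). Ti⁴⁺ < Zr⁴⁺ (same group, period 4 vs 5); Zr⁴⁺ < Y³⁺ (isoelectronic, higher Z=40 is smaller); Y³⁺ < Sr²⁺ (both 36 e⁻, Z=39>38); Sr²⁺ < Rb⁺ (isoelectronic, higher Z=38 is smaller); Rb⁺ < Br⁻ (isoelectronic, higher Z=37 is smaller).
Ordering all of them (including Sr²⁺) by radius gives Ti⁴⁺ < Zr⁴⁺ < Y³⁺ < Sr²⁺ < Rb⁺ < Br⁻. Count: 2.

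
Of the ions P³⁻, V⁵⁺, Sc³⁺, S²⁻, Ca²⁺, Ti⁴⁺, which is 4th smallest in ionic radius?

These species are isoelectronic with 18 electrons. The only difference is the number of protons: V⁵⁺ (Z=23), Ti⁴⁺ (Z=22), Sc³⁺ (Z=21), Ca²⁺ (Z=20), S²⁻ (Z=16), P³⁻ (Z=15). The strongest nuclear pull (V⁵⁺) gives the smallest ion.
So the order is V⁵⁺ < Ti⁴⁺ < Sc³⁺ < Ca²⁺ < S²⁻ < P³⁻; the 4th-smallest ion is Ca²⁺.

Ca²⁺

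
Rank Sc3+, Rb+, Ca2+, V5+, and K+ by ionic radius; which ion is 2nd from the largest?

K+

First list Z and electron count for each: V5+ (Z=23, 18 e⁻), Sc3+ (Z=21, 18 e⁻), Ca2+ (Z=20, 18 e⁻), K+ (Z=19, 18 e⁻), Rb+ (Z=37, 36 e⁻). V5+ < Sc3+ (both 18 e⁻, Z=23>21); Sc3+ < Ca2+ (both 18 e⁻, Z=21>20); Ca2+ < K+ (both 18 e⁻, Z=20>19); K+ < Rb+ (same group, period 4 vs 5).
So the order is V5+ < Sc3+ < Ca2+ < K+ < Rb+; the 2nd-largest ion is K+.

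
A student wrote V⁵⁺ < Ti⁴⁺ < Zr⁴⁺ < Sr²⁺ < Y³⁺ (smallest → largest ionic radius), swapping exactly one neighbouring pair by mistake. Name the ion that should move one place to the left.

Compare adjacent ions: they are isoelectronic (36 e⁻) and Y has more protons than Sr (39 vs 38), making Y³⁺ smaller — yet in this increasing list Sr²⁺ sits before Y³⁺. Nothing else is reversed, so Y³⁺ should move one place to the left.

Y³⁺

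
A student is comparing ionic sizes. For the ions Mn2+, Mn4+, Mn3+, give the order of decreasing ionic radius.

Mn2+ > Mn3+ > Mn4+

Same element, different charge: the more highly charged cation has fewer electrons and a greater effective nuclear charge per electron, making Mn4+ the smallest.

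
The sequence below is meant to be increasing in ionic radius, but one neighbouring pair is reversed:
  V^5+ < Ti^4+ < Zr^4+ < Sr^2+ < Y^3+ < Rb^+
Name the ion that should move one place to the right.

Check each adjacent pair. Sr^2+ and Y^3+ are reversed: both have 36 electrons but Z(Y)=39 > Z(Sr)=38, so Y^3+ should be the smaller of the two. No other neighbouring pair contradicts the periodic trends, so Sr^2+ is the ion listed too early.

Sr^2+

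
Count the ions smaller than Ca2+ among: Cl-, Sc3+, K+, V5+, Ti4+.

These species are isoelectronic with 18 electrons. The only difference is the number of protons: V5+ (Z=23), Ti4+ (Z=22), Sc3+ (Z=21), Ca2+ (Z=20), K+ (Z=19), Cl- (Z=17). The strongest nuclear pull (V5+) gives the smallest ion.
Relative to Ca2+, the ions that are smaller are V5+, Ti4+, Sc3+. So 3 are smaller.

3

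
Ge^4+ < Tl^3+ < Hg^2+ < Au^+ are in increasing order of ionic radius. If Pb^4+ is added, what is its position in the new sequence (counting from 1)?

2

First list Z and electron count for each: Ge^4+ has 28 e⁻ (Z=32), Pb^4+ has 78 e⁻ (Z=82), Tl^3+ has 78 e⁻ (Z=81), Hg^2+ has 78 e⁻ (Z=80), Au^+ has 78 e⁻ (Z=79). Ge^4+ < Pb^4+ (same group, period 4 vs 6); Pb^4+ < Tl^3+ (isoelectronic, higher Z=82 is smaller); Tl^3+ < Hg^2+ (both 78 e⁻, Z=81>80); Hg^2+ < Au^+ (both 78 e⁻, Z=80>79).
With Pb^4+ included the full order is Ge^4+ < Pb^4+ < Tl^3+ < Hg^2+ < Au^+, so it takes position 2.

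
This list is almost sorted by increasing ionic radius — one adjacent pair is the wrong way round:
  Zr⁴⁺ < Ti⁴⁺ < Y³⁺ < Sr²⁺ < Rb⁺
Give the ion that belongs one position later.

Zr⁴⁺

Scanning neighbour by neighbour, only Zr⁴⁺/Ti⁴⁺ violates a trend: both in group 4 with the same charge; Ti⁴⁺ (period 4) has the smaller radius. That makes Zr⁴⁺ the one sitting a position early relative to where it belongs.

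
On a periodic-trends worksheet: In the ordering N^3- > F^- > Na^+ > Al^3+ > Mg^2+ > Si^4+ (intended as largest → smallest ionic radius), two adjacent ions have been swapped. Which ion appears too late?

Mg^2+

Scanning neighbour by neighbour, only Al^3+/Mg^2+ violates a trend: both have 10 electrons but Z(Al)=13 > Z(Mg)=12, so Al^3+ should be the smaller of the two. That makes Mg^2+ the one sitting a position late relative to where it belongs.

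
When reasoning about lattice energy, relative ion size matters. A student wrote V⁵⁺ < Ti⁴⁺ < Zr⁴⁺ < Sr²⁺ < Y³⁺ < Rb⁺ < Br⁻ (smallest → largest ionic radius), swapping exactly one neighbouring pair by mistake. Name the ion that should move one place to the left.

Check each adjacent pair. Sr²⁺ and Y³⁺ are reversed: Y³⁺ and Sr²⁺ share 36 electrons; the higher nuclear charge on Y (Z=39) contracts it more, so Y³⁺ < Sr²⁺. No other neighbouring pair contradicts the periodic trends, so Y³⁺ is the ion listed too late.

Y³⁺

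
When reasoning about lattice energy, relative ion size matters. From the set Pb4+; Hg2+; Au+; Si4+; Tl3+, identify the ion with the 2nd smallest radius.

Tabulating Z and e⁻: Si4+: 10 e⁻, Z=14, Pb4+: 78 e⁻, Z=82, Tl3+: 78 e⁻, Z=81, Hg2+: 78 e⁻, Z=80, Au+: 78 e⁻, Z=79. Si4+ < Pb4+ (same group, period 3 vs 6); Pb4+ < Tl3+ (both 78 e⁻, Z=82>81); Tl3+ < Hg2+ (isoelectronic, higher Z=81 is smaller); Hg2+ < Au+ (both 78 e⁻, Z=80>79).
So the order is Si4+ < Pb4+ < Tl3+ < Hg2+ < Au+; the 2nd-smallest ion is Pb4+.

Pb4+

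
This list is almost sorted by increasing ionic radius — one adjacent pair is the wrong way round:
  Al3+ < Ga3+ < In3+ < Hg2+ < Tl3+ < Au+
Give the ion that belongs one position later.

Hg2+

Check each adjacent pair. Hg2+ and Tl3+ are reversed: they are isoelectronic (78 e⁻) and Tl has more protons than Hg (81 vs 80), making Tl3+ smaller. No other neighbouring pair contradicts the periodic trends, so Hg2+ is the ion listed too early.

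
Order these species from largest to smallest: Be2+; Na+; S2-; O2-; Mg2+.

S2- > O2- > Na+ > Mg2+ > Be2+

Electron counts and nuclear charges: Be2+ has 2 e⁻ (Z=4), Mg2+ has 10 e⁻ (Z=12), Na+ has 10 e⁻ (Z=11), O2- has 10 e⁻ (Z=8), S2- has 18 e⁻ (Z=16). Be2+ < Mg2+ (same group, period 2 vs 3); Mg2+ < Na+ (both 10 e⁻, Z=12>11); Na+ < O2- (both 10 e⁻, Z=11>8); O2- < S2- (same group, period 2 vs 3).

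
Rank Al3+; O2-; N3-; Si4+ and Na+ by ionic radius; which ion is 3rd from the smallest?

Isoelectronic series (10 e⁻ each). Size is set by nuclear charge: more protons means a smaller ion. Si4+ (Z=14), Al3+ (Z=13), Na+ (Z=11), O2- (Z=8), N3- (Z=7).
Ordering: Si4+ < Al3+ < Na+ < O2- < N3-. The 3rd smallest is Na+.

Na+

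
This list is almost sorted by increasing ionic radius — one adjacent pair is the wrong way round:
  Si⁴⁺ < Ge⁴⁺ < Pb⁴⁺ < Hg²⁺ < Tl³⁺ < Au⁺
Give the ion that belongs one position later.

Hg²⁺

The pair Hg²⁺, Tl³⁺ is the wrong way round — they are isoelectronic (78 e⁻) and Tl has more protons than Hg (81 vs 80), making Tl³⁺ smaller. All other adjacent pairs agree with periodic trends, so Hg²⁺ is the misplaced ion.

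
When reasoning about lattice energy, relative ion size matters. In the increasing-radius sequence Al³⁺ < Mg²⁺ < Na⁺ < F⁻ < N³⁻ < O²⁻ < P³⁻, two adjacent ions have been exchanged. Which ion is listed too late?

O²⁻

Scanning neighbour by neighbour, only N³⁻/O²⁻ violates a trend: both have 10 electrons but Z(O)=8 > Z(N)=7, so O²⁻ should be the smaller of the two. That makes O²⁻ the one sitting a position late relative to where it belongs.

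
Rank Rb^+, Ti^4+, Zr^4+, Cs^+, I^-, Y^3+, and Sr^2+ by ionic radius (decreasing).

I^- > Cs^+ > Rb^+ > Sr^2+ > Y^3+ > Zr^4+ > Ti^4+

Tabulating Z and e⁻: Ti^4+ (Z=22, 18 e⁻), Zr^4+ (Z=40, 36 e⁻), Y^3+ (Z=39, 36 e⁻), Sr^2+ (Z=38, 36 e⁻), Rb^+ (Z=37, 36 e⁻), Cs^+ (Z=55, 54 e⁻), I^- (Z=53, 54 e⁻). Ti^4+ < Zr^4+ (same group, period 4 vs 5); Zr^4+ < Y^3+ (isoelectronic, higher Z=40 is smaller); Y^3+ < Sr^2+ (isoelectronic, higher Z=39 is smaller); Sr^2+ < Rb^+ (both 36 e⁻, Z=38>37); Rb^+ < Cs^+ (same group, 1 shell fewer); Cs^+ < I^- (isoelectronic, higher Z=55 is smaller).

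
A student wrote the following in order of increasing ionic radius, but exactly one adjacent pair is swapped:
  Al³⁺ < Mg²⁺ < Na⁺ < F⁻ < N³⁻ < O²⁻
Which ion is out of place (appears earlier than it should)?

N³⁻

Check each adjacent pair. N³⁻ and O²⁻ are reversed: both have 10 electrons but Z(O)=8 > Z(N)=7, so O²⁻ should be the smaller of the two. No other neighbouring pair contradicts the periodic trends, so N³⁻ is the ion listed too early.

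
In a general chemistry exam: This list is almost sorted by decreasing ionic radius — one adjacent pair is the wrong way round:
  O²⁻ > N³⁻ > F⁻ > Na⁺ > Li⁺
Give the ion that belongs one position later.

The pair O²⁻, N³⁻ is the wrong way round — O²⁻ and N³⁻ share 10 electrons; the higher nuclear charge on O (Z=8) contracts it more, so O²⁻ < N³⁻. All other adjacent pairs agree with periodic trends, so O²⁻ is the misplaced ion.

O²⁻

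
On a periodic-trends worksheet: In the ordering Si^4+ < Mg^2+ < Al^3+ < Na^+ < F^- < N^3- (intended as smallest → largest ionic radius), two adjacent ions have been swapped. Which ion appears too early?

Mg^2+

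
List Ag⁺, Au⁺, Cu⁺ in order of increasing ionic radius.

Cu⁺ < Ag⁺ < Au⁺

All are in the same group with charge +1. Radius grows down the group as n (the outermost shell) increases.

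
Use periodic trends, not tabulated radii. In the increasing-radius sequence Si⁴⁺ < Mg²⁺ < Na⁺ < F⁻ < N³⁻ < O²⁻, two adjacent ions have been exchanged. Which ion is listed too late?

O²⁻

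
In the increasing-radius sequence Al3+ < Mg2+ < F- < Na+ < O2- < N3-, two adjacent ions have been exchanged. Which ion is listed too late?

The pair F-, Na+ is the wrong way round — they are isoelectronic (10 e⁻) and Na has more protons than F (11 vs 9), making Na+ smaller. All other adjacent pairs agree with periodic trends, so Na+ is the misplaced ion.

Na+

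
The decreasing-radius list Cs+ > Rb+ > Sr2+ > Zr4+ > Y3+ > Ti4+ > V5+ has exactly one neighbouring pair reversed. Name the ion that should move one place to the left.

Scanning neighbour by neighbour, only Zr4+/Y3+ violates a trend: they are isoelectronic (36 e⁻) and Zr has more protons than Y (40 vs 39), making Zr4+ smaller. That makes Y3+ the one sitting a position late relative to where it belongs.

Y3+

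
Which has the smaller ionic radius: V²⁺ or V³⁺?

These are all V ions. Removing more electrons (higher positive charge) pulls the remaining electrons in closer, so V³⁺ is smallest and V²⁺ is largest.

V³⁺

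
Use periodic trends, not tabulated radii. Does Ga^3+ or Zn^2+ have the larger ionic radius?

Zn^2+

Each ion has 28 electrons. The ranking follows nuclear charge in reverse — greater Z gives a smaller radius. Ga^3+ (Z=31), Zn^2+ (Z=30).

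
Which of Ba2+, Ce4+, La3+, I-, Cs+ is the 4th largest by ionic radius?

La3+

These species are isoelectronic with 54 electrons. The only difference is the number of protons: Ce4+ (Z=58), La3+ (Z=57), Ba2+ (Z=56), Cs+ (Z=55), I- (Z=53). The strongest nuclear pull (Ce4+) gives the smallest ion.
Ordering: Ce4+ < La3+ < Ba2+ < Cs+ < I-. The 4th largest is La3+.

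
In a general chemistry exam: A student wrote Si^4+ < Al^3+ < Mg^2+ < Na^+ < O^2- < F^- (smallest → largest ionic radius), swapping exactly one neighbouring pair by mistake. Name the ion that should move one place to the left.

The pair O^2-, F^- is the wrong way round — F^- and O^2- share 10 electrons; the higher nuclear charge on F (Z=9) contracts it more, so F^- < O^2-. All other adjacent pairs agree with periodic trends, so F^- is the misplaced ion.

F^-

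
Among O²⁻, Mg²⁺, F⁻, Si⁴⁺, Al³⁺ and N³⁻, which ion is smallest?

Si⁴⁺

Each ion has 10 electrons. The ranking follows nuclear charge in reverse — greater Z gives a smaller radius. Si⁴⁺ (Z=14), Al³⁺ (Z=13), Mg²⁺ (Z=12), F⁻ (Z=9), O²⁻ (Z=8), N³⁻ (Z=7).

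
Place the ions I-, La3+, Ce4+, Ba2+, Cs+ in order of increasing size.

Each ion has 54 electrons. The ranking follows nuclear charge in reverse — greater Z gives a smaller radius. Ce4+ (Z=58), La3+ (Z=57), Ba2+ (Z=56), Cs+ (Z=55), I- (Z=53).

Ce4+ < La3+ < Ba2+ < Cs+ < I-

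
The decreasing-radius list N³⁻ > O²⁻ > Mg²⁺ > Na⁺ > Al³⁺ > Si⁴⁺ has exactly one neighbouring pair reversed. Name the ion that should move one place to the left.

Na⁺

Scanning neighbour by neighbour, only Mg²⁺/Na⁺ violates a trend: they are isoelectronic (10 e⁻) and Mg has more protons than Na (12 vs 11), making Mg²⁺ smaller. That makes Na⁺ the one sitting a position late relative to where it belongs.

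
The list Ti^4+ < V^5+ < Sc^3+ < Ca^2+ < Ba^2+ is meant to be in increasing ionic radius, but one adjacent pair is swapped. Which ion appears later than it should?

V^5+

Check each adjacent pair. Ti^4+ and V^5+ are reversed: both have 18 electrons but Z(V)=23 > Z(Ti)=22, so V^5+ should be the smaller of the two. No other neighbouring pair contradicts the periodic trends, so V^5+ is the ion listed too late.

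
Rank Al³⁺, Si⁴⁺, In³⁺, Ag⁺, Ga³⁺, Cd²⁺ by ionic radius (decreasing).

Ag⁺ > Cd²⁺ > In³⁺ > Ga³⁺ > Al³⁺ > Si⁴⁺

Si⁴⁺ has 10 e⁻ (Z=14), Al³⁺ has 10 e⁻ (Z=13), Ga³⁺ has 28 e⁻ (Z=31), In³⁺ has 46 e⁻ (Z=49), Cd²⁺ has 46 e⁻ (Z=48), Ag⁺ has 46 e⁻ (Z=47). Si⁴⁺ < Al³⁺ (isoelectronic, higher Z=14 is smaller); Al³⁺ < Ga³⁺ (same group, period 3 vs 4); Ga³⁺ < In³⁺ (same group, period 4 vs 5); In³⁺ < Cd²⁺ (both 46 e⁻, Z=49>48); Cd²⁺ < Ag⁺ (isoelectronic, higher Z=48 is smaller).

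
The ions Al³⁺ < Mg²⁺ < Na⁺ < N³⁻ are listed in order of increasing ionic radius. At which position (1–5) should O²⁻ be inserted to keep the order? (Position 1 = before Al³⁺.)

These species are isoelectronic with 10 electrons. The only difference is the number of protons: Al³⁺ (Z=13), Mg²⁺ (Z=12), Na⁺ (Z=11), O²⁻ (Z=8), N³⁻ (Z=7). The strongest nuclear pull (Al³⁺) gives the smallest ion.
With O²⁻ included the full order is Al³⁺ < Mg²⁺ < Na⁺ < O²⁻ < N³⁻, so it takes position 4.

4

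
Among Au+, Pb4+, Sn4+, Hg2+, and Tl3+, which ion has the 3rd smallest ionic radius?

Tl3+

Work out protons and electrons: Sn4+: 46 e⁻, Z=50, Pb4+: 78 e⁻, Z=82, Tl3+: 78 e⁻, Z=81, Hg2+: 78 e⁻, Z=80, Au+: 78 e⁻, Z=79. Sn4+ < Pb4+ (same group, period 5 vs 6); Pb4+ < Tl3+ (both 78 e⁻, Z=82>81); Tl3+ < Hg2+ (isoelectronic, higher Z=81 is smaller); Hg2+ < Au+ (both 78 e⁻, Z=80>79).
So the order is Sn4+ < Pb4+ < Tl3+ < Hg2+ < Au+; the 3rd-smallest ion is Tl3+.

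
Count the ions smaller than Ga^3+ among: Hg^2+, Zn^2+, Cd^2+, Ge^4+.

Tabulating Z and e⁻: Ge^4+ (Z=32, 28 e⁻), Ga^3+ (Z=31, 28 e⁻), Zn^2+ (Z=30, 28 e⁻), Cd^2+ (Z=48, 46 e⁻), Hg^2+ (Z=80, 78 e⁻). Ge^4+ < Ga^3+ (isoelectronic, higher Z=32 is smaller); Ga^3+ < Zn^2+ (isoelectronic, higher Z=31 is smaller); Zn^2+ < Cd^2+ (same group, period 4 vs 5); Cd^2+ < Hg^2+ (same group, 1 shell fewer).
Overall: Ge^4+ < Ga^3+ < Zn^2+ < Cd^2+ < Hg^2+. Ga^3+ has 1 below it and 3 above. That's 1.

1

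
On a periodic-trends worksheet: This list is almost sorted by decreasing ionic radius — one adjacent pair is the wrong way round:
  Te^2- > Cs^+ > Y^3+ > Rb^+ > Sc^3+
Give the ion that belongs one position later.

Y^3+

Check each adjacent pair. Y^3+ and Rb^+ are reversed: both have 36 electrons but Z(Y)=39 > Z(Rb)=37, so Y^3+ should be the smaller of the two. No other neighbouring pair contradicts the periodic trends, so Y^3+ is the ion listed too early.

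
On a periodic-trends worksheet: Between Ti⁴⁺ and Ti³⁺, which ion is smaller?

For a single element, ionic radius drops as positive charge rises — Ti⁴⁺ < Ti³⁺.

Ti⁴⁺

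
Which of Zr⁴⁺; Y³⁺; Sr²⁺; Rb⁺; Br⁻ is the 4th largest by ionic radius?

Y³⁺

All of these have 36 electrons (isoelectronic). With the same electron cloud, the ion with the most protons pulls it in tightest. Nuclear charges: Zr⁴⁺ (Z=40), Y³⁺ (Z=39), Sr²⁺ (Z=38), Rb⁺ (Z=37), Br⁻ (Z=35). Highest Z is smallest.
Ordering: Zr⁴⁺ < Y³⁺ < Sr²⁺ < Rb⁺ < Br⁻. The 4th largest is Y³⁺.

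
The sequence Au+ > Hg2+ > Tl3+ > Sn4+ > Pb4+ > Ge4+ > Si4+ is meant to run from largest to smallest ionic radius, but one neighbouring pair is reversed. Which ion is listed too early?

Scanning neighbour by neighbour, only Sn4+/Pb4+ violates a trend: Sn4+ and Pb4+ are in one column with the same charge; the lighter period-5 ion has one fewer shell and is smaller. That makes Sn4+ the one sitting a position early relative to where it belongs.

Sn4+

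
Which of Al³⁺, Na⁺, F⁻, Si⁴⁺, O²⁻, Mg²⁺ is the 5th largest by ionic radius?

All of these have 10 electrons (isoelectronic). With the same electron cloud, the ion with the most protons pulls it in tightest. Nuclear charges: Si⁴⁺ (Z=14), Al³⁺ (Z=13), Mg²⁺ (Z=12), Na⁺ (Z=11), F⁻ (Z=9), O²⁻ (Z=8). Highest Z is smallest.
Full ascending order: Si⁴⁺ < Al³⁺ < Mg²⁺ < Na⁺ < F⁻ < O²⁻. Counting from the largest, position 5 is Al³⁺.

Al³⁺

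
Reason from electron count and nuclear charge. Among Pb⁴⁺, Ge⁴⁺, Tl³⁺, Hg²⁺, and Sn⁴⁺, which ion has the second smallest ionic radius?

Sn⁴⁺

First list Z and electron count for each: Ge⁴⁺: 28 e⁻, Z=32, Sn⁴⁺: 46 e⁻, Z=50, Pb⁴⁺: 78 e⁻, Z=82, Tl³⁺: 78 e⁻, Z=81, Hg²⁺: 78 e⁻, Z=80. Ge⁴⁺ < Sn⁴⁺ (same group, 1 shell fewer); Sn⁴⁺ < Pb⁴⁺ (same group, period 5 vs 6); Pb⁴⁺ < Tl³⁺ (both 78 e⁻, Z=82>81); Tl³⁺ < Hg²⁺ (both 78 e⁻, Z=81>80).
Full ascending order: Ge⁴⁺ < Sn⁴⁺ < Pb⁴⁺ < Tl³⁺ < Hg²⁺. Counting from the smallest, position 2 is Sn⁴⁺.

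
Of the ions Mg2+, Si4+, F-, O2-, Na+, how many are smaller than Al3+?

All of these have 10 electrons (isoelectronic). With the same electron cloud, the ion with the most protons pulls it in tightest. Nuclear charges: Si4+ (Z=14), Al3+ (Z=13), Mg2+ (Z=12), Na+ (Z=11), F- (Z=9), O2- (Z=8). Highest Z is smallest.
Relative to Al3+, the ions that are smaller are Si4+. Count: 1.

1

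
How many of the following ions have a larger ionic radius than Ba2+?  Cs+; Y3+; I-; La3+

Work out protons and electrons: Y3+: 36 e⁻, Z=39, La3+: 54 e⁻, Z=57, Ba2+: 54 e⁻, Z=56, Cs+: 54 e⁻, Z=55, I-: 54 e⁻, Z=53. Y3+ < La3+ (same group, 1 shell fewer); La3+ < Ba2+ (both 54 e⁻, Z=57>56); Ba2+ < Cs+ (isoelectronic, higher Z=56 is smaller); Cs+ < I- (both 54 e⁻, Z=55>53).
Relative to Ba2+, the ions that are larger are Cs+, I-. So 2 are larger.

2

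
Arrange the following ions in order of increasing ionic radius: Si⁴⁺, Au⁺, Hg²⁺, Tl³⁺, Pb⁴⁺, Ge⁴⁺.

First list Z and electron count for each: Si⁴⁺: 10 e⁻, Z=14, Ge⁴⁺: 28 e⁻, Z=32, Pb⁴⁺: 78 e⁻, Z=82, Tl³⁺: 78 e⁻, Z=81, Hg²⁺: 78 e⁻, Z=80, Au⁺: 78 e⁻, Z=79. Si⁴⁺ < Ge⁴⁺ (same group, 1 shell fewer); Ge⁴⁺ < Pb⁴⁺ (same group, 2 shells fewer); Pb⁴⁺ < Tl³⁺ (both 78 e⁻, Z=82>81); Tl³⁺ < Hg²⁺ (isoelectronic, higher Z=81 is smaller); Hg²⁺ < Au⁺ (isoelectronic, higher Z=80 is smaller).

Si⁴⁺ < Ge⁴⁺ < Pb⁴⁺ < Tl³⁺ < Hg²⁺ < Au⁺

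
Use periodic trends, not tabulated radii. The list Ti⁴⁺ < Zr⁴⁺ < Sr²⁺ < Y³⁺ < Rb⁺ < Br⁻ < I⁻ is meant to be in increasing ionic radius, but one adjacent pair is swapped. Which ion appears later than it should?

Y³⁺

Scanning neighbour by neighbour, only Sr²⁺/Y³⁺ violates a trend: both have 36 electrons but Z(Y)=39 > Z(Sr)=38, so Y³⁺ should be the smaller of the two. That makes Y³⁺ the one sitting a position late relative to where it belongs.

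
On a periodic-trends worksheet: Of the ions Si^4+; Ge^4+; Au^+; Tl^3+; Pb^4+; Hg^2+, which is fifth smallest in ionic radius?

Hg^2+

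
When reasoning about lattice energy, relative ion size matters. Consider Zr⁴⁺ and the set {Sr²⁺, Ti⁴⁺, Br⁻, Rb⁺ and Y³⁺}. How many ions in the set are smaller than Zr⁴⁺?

Work out protons and electrons: Ti⁴⁺ has 18 e⁻ (Z=22), Zr⁴⁺ has 36 e⁻ (Z=40), Y³⁺ has 36 e⁻ (Z=39), Sr²⁺ has 36 e⁻ (Z=38), Rb⁺ has 36 e⁻ (Z=37), Br⁻ has 36 e⁻ (Z=35). Ti⁴⁺ < Zr⁴⁺ (same group, 1 shell fewer); Zr⁴⁺ < Y³⁺ (isoelectronic, higher Z=40 is smaller); Y³⁺ < Sr²⁺ (isoelectronic, higher Z=39 is smaller); Sr²⁺ < Rb⁺ (both 36 e⁻, Z=38>37); Rb⁺ < Br⁻ (isoelectronic, higher Z=37 is smaller).
Relative to Zr⁴⁺, the ions that are smaller are Ti⁴⁺. That's 1.

1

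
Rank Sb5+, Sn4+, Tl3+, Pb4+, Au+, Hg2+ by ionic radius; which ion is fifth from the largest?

Sb5+: 46 e⁻, Z=51, Sn4+: 46 e⁻, Z=50, Pb4+: 78 e⁻, Z=82, Tl3+: 78 e⁻, Z=81, Hg2+: 78 e⁻, Z=80, Au+: 78 e⁻, Z=79. Sb5+ < Sn4+ (both 46 e⁻, Z=51>50); Sn4+ < Pb4+ (same group, 1 shell fewer); Pb4+ < Tl3+ (both 78 e⁻, Z=82>81); Tl3+ < Hg2+ (both 78 e⁻, Z=81>80); Hg2+ < Au+ (isoelectronic, higher Z=80 is smaller).
That gives Sb5+ < Sn4+ < Pb4+ < Tl3+ < Hg2+ < Au+. From the largest end, number 5 is Sn4+.

Sn4+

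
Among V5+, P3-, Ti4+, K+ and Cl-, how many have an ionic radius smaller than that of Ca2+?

2

Each ion has 18 electrons. The ranking follows nuclear charge in reverse — greater Z gives a smaller radius. V5+ (Z=23), Ti4+ (Z=22), Ca2+ (Z=20), K+ (Z=19), Cl- (Z=17), P3- (Z=15).
Overall: V5+ < Ti4+ < Ca2+ < K+ < Cl- < P3-. Ca2+ has 2 below it and 3 above. Count: 2.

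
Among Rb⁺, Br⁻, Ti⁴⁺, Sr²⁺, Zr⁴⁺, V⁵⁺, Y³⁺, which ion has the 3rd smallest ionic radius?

Zr⁴⁺

Work out protons and electrons: V⁵⁺: 18 e⁻, Z=23, Ti⁴⁺: 18 e⁻, Z=22, Zr⁴⁺: 36 e⁻, Z=40, Y³⁺: 36 e⁻, Z=39, Sr²⁺: 36 e⁻, Z=38, Rb⁺: 36 e⁻, Z=37, Br⁻: 36 e⁻, Z=35. V⁵⁺ < Ti⁴⁺ (both 18 e⁻, Z=23>22); Ti⁴⁺ < Zr⁴⁺ (same group, period 4 vs 5); Zr⁴⁺ < Y³⁺ (both 36 e⁻, Z=40>39); Y³⁺ < Sr²⁺ (both 36 e⁻, Z=39>38); Sr²⁺ < Rb⁺ (isoelectronic, higher Z=38 is smaller); Rb⁺ < Br⁻ (both 36 e⁻, Z=37>35).
So the order is V⁵⁺ < Ti⁴⁺ < Zr⁴⁺ < Y³⁺ < Sr²⁺ < Rb⁺ < Br⁻; the 3rd-smallest ion is Zr⁴⁺.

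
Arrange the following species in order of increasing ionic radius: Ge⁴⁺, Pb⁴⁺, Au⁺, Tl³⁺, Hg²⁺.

Work out protons and electrons: Ge⁴⁺: 28 e⁻, Z=32, Pb⁴⁺: 78 e⁻, Z=82, Tl³⁺: 78 e⁻, Z=81, Hg²⁺: 78 e⁻, Z=80, Au⁺: 78 e⁻, Z=79. Ge⁴⁺ < Pb⁴⁺ (same group, period 4 vs 6); Pb⁴⁺ < Tl³⁺ (both 78 e⁻, Z=82>81); Tl³⁺ < Hg²⁺ (isoelectronic, higher Z=81 is smaller); Hg²⁺ < Au⁺ (both 78 e⁻, Z=80>79).

Ge⁴⁺ < Pb⁴⁺ < Tl³⁺ < Hg²⁺ < Au⁺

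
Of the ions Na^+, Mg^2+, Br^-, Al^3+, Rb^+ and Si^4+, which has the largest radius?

Br^-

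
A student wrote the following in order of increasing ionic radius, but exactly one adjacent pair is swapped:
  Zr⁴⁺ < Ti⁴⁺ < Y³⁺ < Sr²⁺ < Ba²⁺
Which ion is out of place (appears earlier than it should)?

Zr⁴⁺

Check each adjacent pair. Zr⁴⁺ and Ti⁴⁺ are reversed: both in group 4 with the same charge; Ti⁴⁺ (period 4) has the smaller radius. No other neighbouring pair contradicts the periodic trends, so Zr⁴⁺ is the ion listed too early.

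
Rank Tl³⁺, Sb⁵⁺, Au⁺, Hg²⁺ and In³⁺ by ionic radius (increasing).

First list Z and electron count for each: Sb⁵⁺ (Z=51, 46 e⁻), In³⁺ (Z=49, 46 e⁻), Tl³⁺ (Z=81, 78 e⁻), Hg²⁺ (Z=80, 78 e⁻), Au⁺ (Z=79, 78 e⁻). Sb⁵⁺ < In³⁺ (both 46 e⁻, Z=51>49); In³⁺ < Tl³⁺ (same group, period 5 vs 6); Tl³⁺ < Hg²⁺ (isoelectronic, higher Z=81 is smaller); Hg²⁺ < Au⁺ (both 78 e⁻, Z=80>79).

Sb⁵⁺ < In³⁺ < Tl³⁺ < Hg²⁺ < Au⁺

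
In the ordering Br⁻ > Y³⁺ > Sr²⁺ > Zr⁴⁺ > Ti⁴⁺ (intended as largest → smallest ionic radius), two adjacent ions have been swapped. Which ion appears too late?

The pair Y³⁺, Sr²⁺ is the wrong way round — both have 36 electrons but Z(Y)=39 > Z(Sr)=38, so Y³⁺ should be the smaller of the two. All other adjacent pairs agree with periodic trends, so Sr²⁺ is the misplaced ion.

Sr²⁺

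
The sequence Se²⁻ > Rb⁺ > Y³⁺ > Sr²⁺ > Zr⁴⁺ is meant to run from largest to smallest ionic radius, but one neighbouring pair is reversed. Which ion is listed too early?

Y³⁺

Check each adjacent pair. Y³⁺ and Sr²⁺ are reversed: Y³⁺ and Sr²⁺ share 36 electrons; the higher nuclear charge on Y (Z=39) contracts it more, so Y³⁺ < Sr²⁺. No other neighbouring pair contradicts the periodic trends, so Y³⁺ is the ion listed too early.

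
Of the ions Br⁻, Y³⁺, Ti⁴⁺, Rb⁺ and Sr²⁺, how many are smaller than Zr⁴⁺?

1

First list Z and electron count for each: Ti⁴⁺ has 18 e⁻ (Z=22), Zr⁴⁺ has 36 e⁻ (Z=40), Y³⁺ has 36 e⁻ (Z=39), Sr²⁺ has 36 e⁻ (Z=38), Rb⁺ has 36 e⁻ (Z=37), Br⁻ has 36 e⁻ (Z=35). Ti⁴⁺ < Zr⁴⁺ (same group, period 4 vs 5); Zr⁴⁺ < Y³⁺ (isoelectronic, higher Z=40 is smaller); Y³⁺ < Sr²⁺ (both 36 e⁻, Z=39>38); Sr²⁺ < Rb⁺ (both 36 e⁻, Z=38>37); Rb⁺ < Br⁻ (isoelectronic, higher Z=37 is smaller).
Relative to Zr⁴⁺, the ions that are smaller are Ti⁴⁺. That's 1.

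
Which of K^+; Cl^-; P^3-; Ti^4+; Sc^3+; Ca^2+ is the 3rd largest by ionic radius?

These species are isoelectronic with 18 electrons. The only difference is the number of protons: Ti^4+ (Z=22), Sc^3+ (Z=21), Ca^2+ (Z=20), K^+ (Z=19), Cl^- (Z=17), P^3- (Z=15). The strongest nuclear pull (Ti^4+) gives the smallest ion.
Ordering: Ti^4+ < Sc^3+ < Ca^2+ < K^+ < Cl^- < P^3-. The 3rd largest is K^+.

K^+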